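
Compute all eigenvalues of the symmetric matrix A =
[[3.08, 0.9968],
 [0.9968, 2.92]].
sigma(A) ≈ {2, 4}

A is real symmetric, so its spectrum consists of real eigenvalues. Expanding the characteristic polynomial of the displayed matrix gives
  det(λ I - A) = p(λ) = λ^2 + (-6)λ + (8).
Solving p(λ) = 0 yields eigenvalues ≈ 2, 4. (A is shown rounded to 4 decimals, so these recover the underlying integer eigenvalues to within that precision.)
Verification: the trace of A = 6 equals the sum of eigenvalues 6, and det(A) ≈ 8.0000 matches the eigenvalue product 8.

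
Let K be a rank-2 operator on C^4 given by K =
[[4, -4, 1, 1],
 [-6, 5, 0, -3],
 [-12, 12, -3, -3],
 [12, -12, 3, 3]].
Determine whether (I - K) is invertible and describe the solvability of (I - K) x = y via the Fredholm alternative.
(I - K) is invertible (det(I - K) = -48 ≠ 0), so for every y in C^4 the equation (I - K) x = y has a unique solution.

K has rank 2 and factors as K = U V^T = u1 v1^T + u2 v2^T with u1 = (1, -1, -3, 3), v1 = (2, -3, 2, -1), u2 = (-1, 2, 3, -3), v2 = (-2, 1, 1, -2) (multiplying out reproduces the displayed K). The nonzero eigenvalues of U V^T coincide with those of the 2 x 2 matrix G = V^T U = [[v1·u1, v1·u2], [v2·u1, v2·u2]] = [[-4, 1], [-12, 13]], and by the Sylvester determinant identity det(I_4 - U V^T) = det(I_2 - V^T U) = det([[5, -1], [12, -12]]) = (5)(-12) - (-1)(12) = -48. (Direct check: I - K =
[[-3, 4, -1, -1],
 [6, -4, 0, 3],
 [12, -12, 4, 3],
 [-12, 12, -3, -2]]
has determinant -48.) The finite-dimensional Fredholm alternative says: either (I - K) is invertible, or ker(I - K) ≠ {0} and then range(I - K) = ker((I - K)^*)^⊥, with dim ker(I - K) = dim ker((I - K)^*). Since det(I - K) ≠ 0, 1 is not an eigenvalue of K and ker(I - K) = {0}, so we are in the first case: for every y there is a unique x = (I - K)^(-1) y. (Explicitly, by the Woodbury identity, (I - U V^T)^(-1) = I + U (I_2 - G)^(-1) V^T.)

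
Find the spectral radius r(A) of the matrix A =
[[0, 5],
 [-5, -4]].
r(A) = 5

The eigenvalues of A are the roots of its characteristic polynomial. With M = A (coefficients from the trace and determinant):
  p(λ) = det(λ I - M) = λ^2 + 4λ + 25.
For λ^2 + 4λ + 25 the discriminant is -84. It is negative, so the roots are the complex-conjugate pair λ = -2 ± (sqrt(84)/2) i ≈ -2 ± 4.5826i. For a conjugate pair the product of the roots equals the constant term, so |λ|^2 = 25 and |λ| = sqrt(25) = 5.
Thus the eigenvalues (to 4 decimals) are -2 ± 4.5826i (modulus 5). The spectral radius is the largest modulus: r(A) = 5. (Cross-check: r(A) ≤ ||A||_2 ≈ 7.3852; equality holds whenever A is normal, though it can also hold for some non-normal A.)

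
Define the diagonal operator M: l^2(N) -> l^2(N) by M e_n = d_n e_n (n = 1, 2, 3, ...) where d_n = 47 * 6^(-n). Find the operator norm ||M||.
||M|| = 47/6 (attained at n = 1)

For M diagonal, ||M|| = sup_n |d_n|. The sequence d_n = 47 * 6^(-n) is positive and strictly decreasing (ratio 6^(-1) < 1), so the supremum is d_1 = 47/6. Hence ||M|| = 47/6.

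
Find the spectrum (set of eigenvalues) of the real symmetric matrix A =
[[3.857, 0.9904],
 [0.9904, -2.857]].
sigma(A) ≈ {-3, 4}

A is real symmetric, so its spectrum consists of real eigenvalues. Expanding the characteristic polynomial of the displayed matrix gives
  det(λ I - A) = p(λ) = λ^2 + (-1)λ + (-12).
Solving p(λ) = 0 yields eigenvalues ≈ -3, 4. (A is shown rounded to 4 decimals, so these recover the underlying integer eigenvalues to within that precision.)
Verification: the trace of A = 1 equals the sum of eigenvalues 1, and det(A) ≈ -12.0003 matches the eigenvalue product -12.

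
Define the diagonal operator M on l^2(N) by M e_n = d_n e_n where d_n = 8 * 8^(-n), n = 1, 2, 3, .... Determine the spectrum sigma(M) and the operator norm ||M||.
sigma(M) = {8 * 8^(-n) : n ≥ 1} ∪ {0}; ||M|| = 1

A bounded diagonal operator on l^2 with diagonal entries d_n has spectrum equal to the closure of {d_n : n ≥ 1}: every d_n is an eigenvalue (with eigenvector e_n), so {d_n} ⊂ sigma(M); the spectrum is closed, so its closure is too; and for lambda not in the closure, (M - lambda I) has bounded inverse (the diagonal entries 1/(d_n - lambda) are bounded). For our sequence d_n = 8 * 8^(-n), n = 1, 2, 3, ...:
  - {d_n} = {8 * 8^(-n) : n ≥ 1}; the only limit point is 0
  - closure = {8 * 8^(-n) : n ≥ 1} ∪ {0}
For the norm: a diagonal operator has ||M|| = sup_n |d_n|. Here d_n = 8 * 8^(-n) is positive and decreasing, so sup_n |d_n| = d_1 = 8/8 = 1. So ||M|| = 1.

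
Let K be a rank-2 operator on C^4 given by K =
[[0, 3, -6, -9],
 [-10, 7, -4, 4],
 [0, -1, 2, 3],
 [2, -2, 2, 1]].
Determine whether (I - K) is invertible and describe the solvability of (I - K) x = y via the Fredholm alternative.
(I - K) is invertible (det(I - K) = 60 ≠ 0), so for every y in C^4 the equation (I - K) x = y has a unique solution.

K has rank 2 and factors as K = U V^T = u1 v1^T + u2 v2^T with u1 = (-3, -2, 1, 1), v1 = (2, -2, 2, 1), u2 = (-3, 3, 1, 0), v2 = (-2, 1, 0, 2) (multiplying out reproduces the displayed K). The nonzero eigenvalues of U V^T coincide with those of the 2 x 2 matrix G = V^T U = [[v1·u1, v1·u2], [v2·u1, v2·u2]] = [[1, -10], [6, 9]], and by the Sylvester determinant identity det(I_4 - U V^T) = det(I_2 - V^T U) = det([[0, 10], [-6, -8]]) = (0)(-8) - (10)(-6) = 60. (Direct check: I - K =
[[1, -3, 6, 9],
 [10, -6, 4, -4],
 [0, 1, -1, -3],
 [-2, 2, -2, 0]]
has determinant 60.) The finite-dimensional Fredholm alternative says: either (I - K) is invertible, or ker(I - K) ≠ {0} and then range(I - K) = ker((I - K)^*)^⊥, with dim ker(I - K) = dim ker((I - K)^*). Since det(I - K) ≠ 0, 1 is not an eigenvalue of K and ker(I - K) = {0}, so we are in the first case: for every y there is a unique x = (I - K)^(-1) y. (Explicitly, by the Woodbury identity, (I - U V^T)^(-1) = I + U (I_2 - G)^(-1) V^T.)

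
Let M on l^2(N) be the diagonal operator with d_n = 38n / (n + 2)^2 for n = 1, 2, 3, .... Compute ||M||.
||M|| = 19/4 (attained at n = 2)

For M diagonal, ||M|| = sup_n |d_n|. Treat f(x) = 38x / (x + 2)^2 for real x > 0. By the quotient rule, f'(x) = 38(2 - x)/(x + 2)^3, which is positive for x < 2 and negative for x > 2. So f has a unique maximum at x = 2, and since 2 is a positive integer, the supremum over n ≥ 1 is attained at n = 2: d_2 = 38·2/(2 + 2)^2 = 38·2/16 = 19/4. Hence ||M|| = 19/4.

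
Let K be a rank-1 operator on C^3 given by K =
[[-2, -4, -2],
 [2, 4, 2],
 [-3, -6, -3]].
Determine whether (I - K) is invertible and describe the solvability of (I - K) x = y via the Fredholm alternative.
(I - K) is invertible (det(I - K) = 2 ≠ 0), so for every y in C^3 the equation (I - K) x = y has a unique solution.

K has rank 1, so it is an outer product K = u v^T: every row of K is a multiple of one row vector. Reading off the entries, u = (2, -2, 3) and v = (-1, -2, -1) (row i of K equals u_i·v^T). A rank-one matrix u v^T satisfies K u = u (v·u) and kills the (2)-dimensional subspace v^⊥, so its characteristic polynomial is lambda^2 (lambda - v·u) with v·u = tr K = -1. Hence the eigenvalues of I - K are 1 (multiplicity 2) and 1 - (-1) = 2, so det(I - K) = 2. (Direct check: I - K =
[[3, 4, 2],
 [-2, -3, -2],
 [3, 6, 4]]
has determinant 2.) The finite-dimensional Fredholm alternative says: either (I - K) is invertible, or ker(I - K) ≠ {0} and then range(I - K) = ker((I - K)^*)^⊥, with dim ker(I - K) = dim ker((I - K)^*). Since det(I - K) ≠ 0, 1 is not an eigenvalue of K and ker(I - K) = {0}, so we are in the first case: for every y there is a unique x = (I - K)^(-1) y. Explicitly, by the Sherman–Morrison formula, (I - u v^T)^(-1) = I + u v^T/(1 - v·u), i.e. (I - K)^(-1) = I + K/(2).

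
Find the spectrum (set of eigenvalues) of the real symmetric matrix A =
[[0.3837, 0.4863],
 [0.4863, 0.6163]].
sigma(A) ≈ {0, 1}

A is real symmetric, so its spectrum consists of real eigenvalues. Expanding the characteristic polynomial of the displayed matrix gives
  det(λ I - A) = p(λ) = λ^2 + (-1)λ + (0).
Solving p(λ) = 0 yields eigenvalues ≈ 0, 1. (A is shown rounded to 4 decimals, so these recover the underlying integer eigenvalues to within that precision.)
Verification: the trace of A = 1 equals the sum of eigenvalues 1, and det(A) ≈ -0.0000 matches the eigenvalue product 0.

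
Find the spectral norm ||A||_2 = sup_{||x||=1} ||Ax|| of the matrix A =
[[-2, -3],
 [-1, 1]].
||A||_2 = sqrt((15 + sqrt(125))/2) ≈ 3.618 (= sqrt(largest eigenvalue of A^T A))

||A||_2 = sigma_max(A) = sqrt(lambda_max(A^T A)). Form the symmetric matrix M = A^T A =
[[5, 5],
 [5, 10]].
Its characteristic polynomial (trace, determinant of M give the coefficients) is
  p(λ) = det(λ I - M) = λ^2 - 15λ + 25.
For λ^2 - 15λ + 25 the discriminant is 125. It is nonnegative but not a perfect square, so the roots are real and irrational: λ = (15 ± sqrt(125))/2 ≈ 13.0902, 1.9098.
So the eigenvalues of A^T A are ≈ 1.9098, 13.0902 (all ≥ 0, as they must be for A^T A). The largest is λ_max = (15 + sqrt(125))/2 ≈ 13.0902, hence ||A||_2 = sqrt(λ_max) = sqrt((15 + sqrt(125))/2) ≈ 3.618.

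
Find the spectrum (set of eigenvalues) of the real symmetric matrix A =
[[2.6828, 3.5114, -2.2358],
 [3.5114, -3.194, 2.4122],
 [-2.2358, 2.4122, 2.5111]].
sigma(A) ≈ {-6, 3, 5}

A is real symmetric, so its spectrum consists of real eigenvalues. Expanding the characteristic polynomial of the displayed matrix gives
  det(λ I - A) = p(λ) = λ^3 + (-2)λ^2 + (-33)λ + (89.9986).
Solving p(λ) = 0 yields eigenvalues ≈ -6, 3, 5. (A is shown rounded to 4 decimals, so these recover the underlying integer eigenvalues to within that precision.)
Verification: the trace of A = 2 equals the sum of eigenvalues 2, and det(A) ≈ -89.9986 matches the eigenvalue product -90.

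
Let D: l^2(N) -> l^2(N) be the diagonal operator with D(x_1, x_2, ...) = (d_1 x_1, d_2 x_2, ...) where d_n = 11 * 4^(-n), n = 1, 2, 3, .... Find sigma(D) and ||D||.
sigma(D) = {11 * 4^(-n) : n ≥ 1} ∪ {0}; ||D|| = 11/4

A bounded diagonal operator on l^2 with diagonal entries d_n has spectrum equal to the closure of {d_n : n ≥ 1}: every d_n is an eigenvalue (with eigenvector e_n), so {d_n} ⊂ sigma(D); the spectrum is closed, so its closure is too; and for lambda not in the closure, (D - lambda I) has bounded inverse (the diagonal entries 1/(d_n - lambda) are bounded). For our sequence d_n = 11 * 4^(-n), n = 1, 2, 3, ...:
  - {d_n} = {11 * 4^(-n) : n ≥ 1}; the only limit point is 0
  - closure = {11 * 4^(-n) : n ≥ 1} ∪ {0}
For the norm: a diagonal operator has ||D|| = sup_n |d_n|. Here d_n = 11 * 4^(-n) is positive and decreasing, so sup_n |d_n| = d_1 = 11/4. So ||D|| = 11/4.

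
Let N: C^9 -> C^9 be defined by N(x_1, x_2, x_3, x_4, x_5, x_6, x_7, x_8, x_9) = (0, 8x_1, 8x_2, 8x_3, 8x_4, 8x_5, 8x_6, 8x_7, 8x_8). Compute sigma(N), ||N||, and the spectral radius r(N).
sigma(N) = {0}; ||N|| = 8; r(N) = 0. (N is nilpotent with N^9 = 0.)

On C^9, N is a strictly lower-triangular matrix with 8 on the subdiagonal and zeros elsewhere, so its characteristic polynomial is lambda^9 and every eigenvalue is 0: sigma(N) = {0}. For the operator norm, N e_i = 8e_{i+1} for i = 1, ..., 8 and N e_9 = 0, so the singular values of N are 8 (with multiplicity 8) and 0; hence ||N|| = 8. The spectral radius r(N) = max|lambda| = 0. Note ||N|| > r(N) — characteristic of non-normal nilpotent operators. Indeed N^9 = 0.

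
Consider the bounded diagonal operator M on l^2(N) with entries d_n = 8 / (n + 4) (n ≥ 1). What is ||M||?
||M|| = 8/5 (attained at n = 1)

For M diagonal, ||M|| = sup_n |d_n| = sup_n 8/(n + 4). This is positive and strictly decreasing in n, so the supremum is attained at n = 1: d_1 = 8/(1 + 4) = 8/5. Hence ||M|| = 8/5.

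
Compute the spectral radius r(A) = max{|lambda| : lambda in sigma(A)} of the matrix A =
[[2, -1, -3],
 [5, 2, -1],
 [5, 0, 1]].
r(A) = sqrt(22) ≈ 4.6904

The eigenvalues of A are the roots of its characteristic polynomial. With M = A (coefficients from the trace, the sum of principal 2x2 minors, and det A):
  p(λ) = det(λ I - M) = λ^3 - 5λ^2 + 28λ - 44.
By the rational root theorem any rational root is an integer divisor of 44. Testing λ = 2: p(2) = 8 - 20 + 56 - 44 = 0, so λ = 2 is a root. Dividing out (λ - 2) leaves p(λ) = (λ - 2)(λ^2 - 3λ + 22). For λ^2 - 3λ + 22 the discriminant is -79. It is negative, so the roots are the complex-conjugate pair λ = 3/2 ± (sqrt(79)/2) i ≈ 1.5 ± 4.4441i. For a conjugate pair the product of the roots equals the constant term, so |λ|^2 = 22 and |λ| = sqrt(22) ≈ 4.6904.
Thus the eigenvalues (to 4 decimals) are 1.5 ± 4.4441i (modulus 4.6904); 2 (modulus 2). The spectral radius is the largest modulus: r(A) = sqrt(22) ≈ 4.6904. (Cross-check: r(A) ≤ ||A||_2 ≈ 7.4842; equality holds whenever A is normal, though it can also hold for some non-normal A.)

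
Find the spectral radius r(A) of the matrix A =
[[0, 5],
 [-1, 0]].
r(A) = sqrt(5) ≈ 2.2361

The eigenvalues of A are the roots of its characteristic polynomial. With M = A (coefficients from the trace and determinant):
  p(λ) = det(λ I - M) = λ^2 + 5.
For λ^2 + 5 the discriminant is -20. It is negative, so the roots are the complex-conjugate pair λ = 0 ± (sqrt(20)/2) i ≈ 0 ± 2.2361i. For a conjugate pair the product of the roots equals the constant term, so |λ|^2 = 5 and |λ| = sqrt(5) ≈ 2.2361.
Thus the eigenvalues (to 4 decimals) are 0 ± 2.2361i (modulus 2.2361). The spectral radius is the largest modulus: r(A) = sqrt(5) ≈ 2.2361. (Cross-check: r(A) ≤ ||A||_2 ≈ 5; equality holds whenever A is normal, though it can also hold for some non-normal A.)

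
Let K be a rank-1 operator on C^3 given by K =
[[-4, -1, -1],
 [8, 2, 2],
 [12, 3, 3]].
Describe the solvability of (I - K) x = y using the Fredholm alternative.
(I - K) is singular (det(I - K) = 0, i.e. 1 ∈ sigma(K)). (I - K) x = y is solvable iff y ⊥ ker((I - K)^*) = span{(-4, -1, -1)}, i.e. iff -4y_1 - y_2 - y_3 = 0. When solvable, the solutions are x = y + c·(1, -2, -3), c arbitrary (ker(I - K) = span{(1, -2, -3)}, dimension 1).

K has rank 1, so it is an outer product K = u v^T: every row of K is a multiple of one row vector. Reading off the entries, u = (1, -2, -3) and v = (-4, -1, -1) (row i of K equals u_i·v^T). A rank-one matrix u v^T satisfies K u = u (v·u) and kills the (2)-dimensional subspace v^⊥, so its characteristic polynomial is lambda^2 (lambda - v·u) with v·u = tr K = 1. Hence the eigenvalues of I - K are 1 (multiplicity 2) and 1 - (1) = 0, so det(I - K) = 0. (Direct check: I - K =
[[5, 1, 1],
 [-8, -1, -2],
 [-12, -3, -2]]
has determinant 0.) So 1 is an eigenvalue of K and (I - K) is not invertible. The finite-dimensional Fredholm alternative says: either (I - K) is invertible, or ker(I - K) ≠ {0} and then range(I - K) = ker((I - K)^*)^⊥, with dim ker(I - K) = dim ker((I - K)^*). We are in the second case, so we need both kernels. Kernel of I - K: (I - K) u = u - u (v·u) = u - u = 0, so ker(I - K) = span{u} = span{(1, -2, -3)} (it is exactly 1-dimensional because rank(I - K) = 2). Kernel of the adjoint: K is real, so (I - K)^* = I - K^T = I - v u^T, and (I - v u^T) v = v - v (u·v) = 0; hence ker((I - K)^*) = span{v} = span{(-4, -1, -1)}. Therefore (I - K) x = y is solvable iff <y, v> = 0, i.e. iff -4y_1 - y_2 - y_3 = 0. When this holds, K y = u (v·y) = 0, so (I - K) y = y and x = y is a particular solution; the full solution set is the line x = y + c·u = y + c·(1, -2, -3), c ∈ C.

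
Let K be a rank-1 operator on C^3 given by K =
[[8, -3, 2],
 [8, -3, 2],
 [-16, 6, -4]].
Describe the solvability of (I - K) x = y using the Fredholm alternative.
(I - K) is singular (det(I - K) = 0, i.e. 1 ∈ sigma(K)). (I - K) x = y is solvable iff y ⊥ ker((I - K)^*) = span{(8, -3, 2)}, i.e. iff 8y_1 - 3y_2 + 2y_3 = 0. When solvable, the solutions are x = y + c·(1, 1, -2), c arbitrary (ker(I - K) = span{(1, 1, -2)}, dimension 1).

K has rank 1, so it is an outer product K = u v^T: every row of K is a multiple of one row vector. Reading off the entries, u = (1, 1, -2) and v = (8, -3, 2) (row i of K equals u_i·v^T). A rank-one matrix u v^T satisfies K u = u (v·u) and kills the (2)-dimensional subspace v^⊥, so its characteristic polynomial is lambda^2 (lambda - v·u) with v·u = tr K = 1. Hence the eigenvalues of I - K are 1 (multiplicity 2) and 1 - (1) = 0, so det(I - K) = 0. (Direct check: I - K =
[[-7, 3, -2],
 [-8, 4, -2],
 [16, -6, 5]]
has determinant 0.) So 1 is an eigenvalue of K and (I - K) is not invertible. The finite-dimensional Fredholm alternative says: either (I - K) is invertible, or ker(I - K) ≠ {0} and then range(I - K) = ker((I - K)^*)^⊥, with dim ker(I - K) = dim ker((I - K)^*). We are in the second case, so we need both kernels. Kernel of I - K: (I - K) u = u - u (v·u) = u - u = 0, so ker(I - K) = span{u} = span{(1, 1, -2)} (it is exactly 1-dimensional because rank(I - K) = 2). Kernel of the adjoint: K is real, so (I - K)^* = I - K^T = I - v u^T, and (I - v u^T) v = v - v (u·v) = 0; hence ker((I - K)^*) = span{v} = span{(8, -3, 2)}. Therefore (I - K) x = y is solvable iff <y, v> = 0, i.e. iff 8y_1 - 3y_2 + 2y_3 = 0. When this holds, K y = u (v·y) = 0, so (I - K) y = y and x = y is a particular solution; the full solution set is the line x = y + c·u = y + c·(1, 1, -2), c ∈ C.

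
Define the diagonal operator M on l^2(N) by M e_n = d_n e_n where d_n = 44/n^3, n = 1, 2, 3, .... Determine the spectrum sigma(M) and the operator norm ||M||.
sigma(M) = {44/n^3 : n ≥ 1} ∪ {0}; ||M|| = 44

A bounded diagonal operator on l^2 with diagonal entries d_n has spectrum equal to the closure of {d_n : n ≥ 1}: every d_n is an eigenvalue (with eigenvector e_n), so {d_n} ⊂ sigma(M); the spectrum is closed, so its closure is too; and for lambda not in the closure, (M - lambda I) has bounded inverse (the diagonal entries 1/(d_n - lambda) are bounded). For our sequence d_n = 44/n^3, n = 1, 2, 3, ...:
  - {d_n} = {44/n^3 : n ≥ 1}; the only limit point is 0
  - closure = {44/n^3 : n ≥ 1} ∪ {0}
For the norm: a diagonal operator has ||M|| = sup_n |d_n|. Here d_n = 44/n^3 is positive and decreasing, so sup_n |d_n| = d_1 = 44. So ||M|| = 44.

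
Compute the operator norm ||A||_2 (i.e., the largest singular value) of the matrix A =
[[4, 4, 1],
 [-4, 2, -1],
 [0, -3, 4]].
||A||_2 ≈ 6.2165 (= sqrt(largest eigenvalue of A^T A))

||A||_2 = sigma_max(A) = sqrt(lambda_max(A^T A)). Form the symmetric matrix M = A^T A =
[[32, 8, 8],
 [8, 29, -10],
 [8, -10, 18]].
Its characteristic polynomial (trace, sum of principal 2x2 minors, determinant of M give the coefficients) is
  p(λ) = det(λ I - M) = λ^3 - 79λ^2 + 1798λ - 9216.
No integer candidate from the rational root theorem (±divisors of 9216) is a root, so the roots are irrational. The cubic discriminant is Δ = 20041284 > 0, so there are three distinct real roots. p(7) = -158 and p(8) = 624 have opposite signs, so a root lies in (7, 8); Newton's method refines it to λ ≈ 7.1908. p(33) = 24 and p(34) = -104 have opposite signs, so a root lies in (33, 34); Newton's method refines it to λ ≈ 33.1647. p(38) = -96 and p(39) = 66 have opposite signs, so a root lies in (38, 39); Newton's method refines it to λ ≈ 38.6444. Check (Vieta): the three roots sum to 79, matching tr M = 79.
So the eigenvalues of A^T A are ≈ 7.1908, 33.1647, 38.6444 (all ≥ 0, as they must be for A^T A). The largest is λ_max ≈ 38.6444, hence ||A||_2 = sqrt(λ_max) ≈ 6.2165.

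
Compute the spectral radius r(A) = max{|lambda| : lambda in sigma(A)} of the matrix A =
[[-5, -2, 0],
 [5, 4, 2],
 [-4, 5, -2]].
r(A) ≈ 4.7066

The eigenvalues of A are the roots of its characteristic polynomial. With M = A (coefficients from the trace, the sum of principal 2x2 minors, and det A):
  p(λ) = det(λ I - M) = λ^3 + 3λ^2 - 18λ - 86.
No integer candidate from the rational root theorem (±divisors of 86) is a root, so the roots are irrational. The cubic discriminant is Δ = -80568 < 0, so there is one real root and a complex-conjugate pair. p(4) = -46 and p(5) = 24 have opposite signs, so a root lies in (4, 5); Newton's method refines it to λ ≈ 4.7066. Dividing out (λ - (4.7066)) leaves approximately λ^2 + 7.7066λ + 18.2721. For λ^2 + 7.7066λ + 18.2721 the discriminant is -13.6965. It is negative, so the remaining roots are the complex-conjugate pair λ ≈ -3.8533 ± 1.8504i. Their product equals the constant term, so |λ|^2 ≈ 18.2721 and |λ| ≈ 4.2746.
Thus the eigenvalues (to 4 decimals) are 4.7066 (modulus 4.7066); -3.8533 ± 1.8504i (modulus 4.2746). The spectral radius is the largest modulus: r(A) ≈ 4.7066. (Cross-check: r(A) ≤ ||A||_2 ≈ 8.6022; equality holds whenever A is normal, though it can also hold for some non-normal A.)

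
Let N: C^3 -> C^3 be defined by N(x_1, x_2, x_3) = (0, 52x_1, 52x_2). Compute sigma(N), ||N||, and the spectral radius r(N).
sigma(N) = {0}; ||N|| = 52; r(N) = 0. (N is nilpotent with N^3 = 0.)

On C^3, N is a strictly lower-triangular matrix with 52 on the subdiagonal and zeros elsewhere, so its characteristic polynomial is lambda^3 and every eigenvalue is 0: sigma(N) = {0}. For the operator norm, N e_i = 52e_{i+1} for i = 1, ..., 2 and N e_3 = 0, so the singular values of N are 52 (with multiplicity 2) and 0; hence ||N|| = 52. The spectral radius r(N) = max|lambda| = 0. Note ||N|| > r(N) — characteristic of non-normal nilpotent operators. Indeed N^3 = 0.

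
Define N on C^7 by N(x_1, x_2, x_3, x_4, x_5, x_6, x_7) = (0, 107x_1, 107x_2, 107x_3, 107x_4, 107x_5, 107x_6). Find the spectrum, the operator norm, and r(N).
sigma(N) = {0}; ||N|| = 107; r(N) = 0. (N is nilpotent with N^7 = 0.)

On C^7, N is a strictly lower-triangular matrix with 107 on the subdiagonal and zeros elsewhere, so its characteristic polynomial is lambda^7 and every eigenvalue is 0: sigma(N) = {0}. For the operator norm, N e_i = 107e_{i+1} for i = 1, ..., 6 and N e_7 = 0, so the singular values of N are 107 (with multiplicity 6) and 0; hence ||N|| = 107. The spectral radius r(N) = max|lambda| = 0. Note ||N|| > r(N) — characteristic of non-normal nilpotent operators. Indeed N^7 = 0.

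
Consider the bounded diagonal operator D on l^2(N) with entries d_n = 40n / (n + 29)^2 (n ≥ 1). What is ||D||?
||D|| = 10/29 (attained at n = 29)

For D diagonal, ||D|| = sup_n |d_n|. Treat f(x) = 40x / (x + 29)^2 for real x > 0. By the quotient rule, f'(x) = 40(29 - x)/(x + 29)^3, which is positive for x < 29 and negative for x > 29. So f has a unique maximum at x = 29, and since 29 is a positive integer, the supremum over n ≥ 1 is attained at n = 29: d_29 = 40·29/(29 + 29)^2 = 40·29/3364 = 10/29. Hence ||D|| = 10/29.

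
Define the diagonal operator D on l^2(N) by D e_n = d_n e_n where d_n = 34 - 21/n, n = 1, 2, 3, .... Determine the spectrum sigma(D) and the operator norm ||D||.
sigma(D) = {34 - 21/n : n ≥ 1} ∪ {34}; ||D|| = 34

A bounded diagonal operator on l^2 with diagonal entries d_n has spectrum equal to the closure of {d_n : n ≥ 1}: every d_n is an eigenvalue (with eigenvector e_n), so {d_n} ⊂ sigma(D); the spectrum is closed, so its closure is too; and for lambda not in the closure, (D - lambda I) has bounded inverse (the diagonal entries 1/(d_n - lambda) are bounded). For our sequence d_n = 34 - 21/n, n = 1, 2, 3, ...:
  - {d_n} = {34 - 21/n : n ≥ 1}; the only limit point is 34
  - closure = {34 - 21/n : n ≥ 1} ∪ {34}
For the norm: a diagonal operator has ||D|| = sup_n |d_n|. Here d_n = 34 - 21/n increases monotonically from d_1 = 13 toward 34, with all terms in [13, 34); so sup_n |d_n| = 34 (the supremum is the limit, not attained). So ||D|| = 34.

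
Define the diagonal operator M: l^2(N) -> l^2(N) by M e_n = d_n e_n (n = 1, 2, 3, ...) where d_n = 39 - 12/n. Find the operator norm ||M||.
||M|| = 39

For a diagonal operator on l^2 with entries d_n, ||M|| = sup_n |d_n|. Here d_1 = 27, d_2 = 33, ..., and d_n = 39 - 12/n increases monotonically toward 39. All terms lie in [27, 39), so |d_n| = d_n and the supremum is the limit 39, which is not attained by any individual d_n. Hence ||M|| = 39.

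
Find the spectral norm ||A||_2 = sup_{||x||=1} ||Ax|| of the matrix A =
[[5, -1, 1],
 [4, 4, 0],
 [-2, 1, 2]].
||A||_2 ≈ 6.911 (= sqrt(largest eigenvalue of A^T A))

||A||_2 = sigma_max(A) = sqrt(lambda_max(A^T A)). Form the symmetric matrix M = A^T A =
[[45, 9, 1],
 [9, 18, 1],
 [1, 1, 5]].
Its characteristic polynomial (trace, sum of principal 2x2 minors, determinant of M give the coefficients) is
  p(λ) = det(λ I - M) = λ^3 - 68λ^2 + 1042λ - 3600.
No integer candidate from the rational root theorem (±divisors of 3600) is a root, so the roots are irrational. The cubic discriminant is Δ = 208836384 > 0, so there are three distinct real roots. p(4) = -456 and p(5) = 35 have opposite signs, so a root lies in (4, 5); Newton's method refines it to λ ≈ 4.9207. p(15) = 105 and p(16) = -240 have opposite signs, so a root lies in (15, 16); Newton's method refines it to λ ≈ 15.318. p(47) = -1015 and p(48) = 336 have opposite signs, so a root lies in (47, 48); Newton's method refines it to λ ≈ 47.7614. Check (Vieta): the three roots sum to 68, matching tr M = 68.
So the eigenvalues of A^T A are ≈ 4.9207, 15.318, 47.7614 (all ≥ 0, as they must be for A^T A). The largest is λ_max ≈ 47.7614, hence ||A||_2 = sqrt(λ_max) ≈ 6.911.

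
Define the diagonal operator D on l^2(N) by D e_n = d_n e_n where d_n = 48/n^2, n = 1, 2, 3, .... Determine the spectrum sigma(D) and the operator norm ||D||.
sigma(D) = {48/n^2 : n ≥ 1} ∪ {0}; ||D|| = 48

A bounded diagonal operator on l^2 with diagonal entries d_n has spectrum equal to the closure of {d_n : n ≥ 1}: every d_n is an eigenvalue (with eigenvector e_n), so {d_n} ⊂ sigma(D); the spectrum is closed, so its closure is too; and for lambda not in the closure, (D - lambda I) has bounded inverse (the diagonal entries 1/(d_n - lambda) are bounded). For our sequence d_n = 48/n^2, n = 1, 2, 3, ...:
  - {d_n} = {48/n^2 : n ≥ 1}; the only limit point is 0
  - closure = {48/n^2 : n ≥ 1} ∪ {0}
For the norm: a diagonal operator has ||D|| = sup_n |d_n|. Here d_n = 48/n^2 is positive and decreasing, so sup_n |d_n| = d_1 = 48. So ||D|| = 48.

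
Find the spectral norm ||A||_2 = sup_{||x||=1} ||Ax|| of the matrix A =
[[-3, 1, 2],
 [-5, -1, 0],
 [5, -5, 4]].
||A||_2 ≈ 8.8628 (= sqrt(largest eigenvalue of A^T A))

||A||_2 = sigma_max(A) = sqrt(lambda_max(A^T A)). Form the symmetric matrix M = A^T A =
[[59, -23, 14],
 [-23, 27, -18],
 [14, -18, 20]].
Its characteristic polynomial (trace, sum of principal 2x2 minors, determinant of M give the coefficients) is
  p(λ) = det(λ I - M) = λ^3 - 106λ^2 + 2264λ - 8464.
No integer candidate from the rational root theorem (±divisors of 8464) is a root, so the roots are irrational. The cubic discriminant is Δ = 5478760960 > 0, so there are three distinct real roots. p(4) = -1040 and p(5) = 331 have opposite signs, so a root lies in (4, 5); Newton's method refines it to λ ≈ 4.7458. p(22) = 688 and p(23) = -299 have opposite signs, so a root lies in (22, 23); Newton's method refines it to λ ≈ 22.7051. p(78) = -2224 and p(79) = 1885 have opposite signs, so a root lies in (78, 79); Newton's method refines it to λ ≈ 78.5491. Check (Vieta): the three roots sum to 106, matching tr M = 106.
So the eigenvalues of A^T A are ≈ 4.7458, 22.7051, 78.5491 (all ≥ 0, as they must be for A^T A). The largest is λ_max ≈ 78.5491, hence ||A||_2 = sqrt(λ_max) ≈ 8.8628.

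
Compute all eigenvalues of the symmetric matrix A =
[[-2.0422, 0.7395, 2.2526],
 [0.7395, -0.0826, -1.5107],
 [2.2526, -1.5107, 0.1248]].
sigma(A) ≈ {-4, 0, 2}

A is real symmetric, so its spectrum consists of real eigenvalues. Expanding the characteristic polynomial of the displayed matrix gives
  det(λ I - A) = p(λ) = λ^3 + (2)λ^2 + (-8)λ + (0).
Solving p(λ) = 0 yields eigenvalues ≈ -4, 0, 2. (A is shown rounded to 4 decimals, so these recover the underlying integer eigenvalues to within that precision.)
Verification: the trace of A = -2 equals the sum of eigenvalues -2, and det(A) ≈ -0.0004 matches the eigenvalue product 0.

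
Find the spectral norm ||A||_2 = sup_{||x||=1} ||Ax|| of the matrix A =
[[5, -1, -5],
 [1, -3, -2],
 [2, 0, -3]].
||A||_2 ≈ 8.3835 (= sqrt(largest eigenvalue of A^T A))

||A||_2 = sigma_max(A) = sqrt(lambda_max(A^T A)). Form the symmetric matrix M = A^T A =
[[30, -8, -33],
 [-8, 10, 11],
 [-33, 11, 38]].
Its characteristic polynomial (trace, sum of principal 2x2 minors, determinant of M give the coefficients) is
  p(λ) = det(λ I - M) = λ^3 - 78λ^2 + 546λ - 256.
No integer candidate from the rational root theorem (±divisors of 256) is a root, so the roots are irrational. The cubic discriminant is Δ = 871187184 > 0, so there are three distinct real roots. p(0) = -256 and p(1) = 213 have opposite signs, so a root lies in (0, 1); Newton's method refines it to λ ≈ 0.5051. p(7) = 87 and p(8) = -368 have opposite signs, so a root lies in (7, 8); Newton's method refines it to λ ≈ 7.2117. p(70) = -1236 and p(71) = 3223 have opposite signs, so a root lies in (70, 71); Newton's method refines it to λ ≈ 70.2833. Check (Vieta): the three roots sum to 78, matching tr M = 78.
So the eigenvalues of A^T A are ≈ 0.5051, 7.2117, 70.2833 (all ≥ 0, as they must be for A^T A). The largest is λ_max ≈ 70.2833, hence ||A||_2 = sqrt(λ_max) ≈ 8.3835.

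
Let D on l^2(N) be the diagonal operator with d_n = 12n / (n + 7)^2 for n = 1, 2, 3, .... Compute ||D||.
||D|| = 3/7 (attained at n = 7)

For D diagonal, ||D|| = sup_n |d_n|. Treat f(x) = 12x / (x + 7)^2 for real x > 0. By the quotient rule, f'(x) = 12(7 - x)/(x + 7)^3, which is positive for x < 7 and negative for x > 7. So f has a unique maximum at x = 7, and since 7 is a positive integer, the supremum over n ≥ 1 is attained at n = 7: d_7 = 12·7/(7 + 7)^2 = 12·7/196 = 3/7. Hence ||D|| = 3/7.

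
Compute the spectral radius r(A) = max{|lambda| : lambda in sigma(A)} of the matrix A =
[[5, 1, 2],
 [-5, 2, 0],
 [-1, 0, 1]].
r(A) ≈ 3.9806

The eigenvalues of A are the roots of its characteristic polynomial. With M = A (coefficients from the trace, the sum of principal 2x2 minors, and det A):
  p(λ) = det(λ I - M) = λ^3 - 8λ^2 + 24λ - 19.
No integer candidate from the rational root theorem (±divisors of 19) is a root, so the roots are irrational. The cubic discriminant is Δ = -1427 < 0, so there is one real root and a complex-conjugate pair. p(1) = -2 and p(2) = 5 have opposite signs, so a root lies in (1, 2); Newton's method refines it to λ ≈ 1.1991. Dividing out (λ - (1.1991)) leaves approximately λ^2 - 6.8009λ + 15.8449. For λ^2 - 6.8009λ + 15.8449 the discriminant is -17.1277. It is negative, so the remaining roots are the complex-conjugate pair λ ≈ 3.4004 ± 2.0693i. Their product equals the constant term, so |λ|^2 ≈ 15.8449 and |λ| ≈ 3.9806.
Thus the eigenvalues (to 4 decimals) are 1.1991 (modulus 1.1991); 3.4004 ± 2.0693i (modulus 3.9806). The spectral radius is the largest modulus: r(A) ≈ 3.9806. (Cross-check: r(A) ≤ ||A||_2 ≈ 7.2889; equality holds whenever A is normal, though it can also hold for some non-normal A.)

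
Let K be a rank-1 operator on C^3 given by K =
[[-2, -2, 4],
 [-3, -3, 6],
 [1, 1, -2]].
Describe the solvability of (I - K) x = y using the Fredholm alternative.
(I - K) is invertible (det(I - K) = 8 ≠ 0), so for every y in C^3 the equation (I - K) x = y has a unique solution.

K has rank 1, so it is an outer product K = u v^T: every row of K is a multiple of one row vector. Reading off the entries, u = (-2, -3, 1) and v = (1, 1, -2) (row i of K equals u_i·v^T). A rank-one matrix u v^T satisfies K u = u (v·u) and kills the (2)-dimensional subspace v^⊥, so its characteristic polynomial is lambda^2 (lambda - v·u) with v·u = tr K = -7. Hence the eigenvalues of I - K are 1 (multiplicity 2) and 1 - (-7) = 8, so det(I - K) = 8. (Direct check: I - K =
[[3, 2, -4],
 [3, 4, -6],
 [-1, -1, 3]]
has determinant 8.) The finite-dimensional Fredholm alternative says: either (I - K) is invertible, or ker(I - K) ≠ {0} and then range(I - K) = ker((I - K)^*)^⊥, with dim ker(I - K) = dim ker((I - K)^*). Since det(I - K) ≠ 0, 1 is not an eigenvalue of K and ker(I - K) = {0}, so we are in the first case: for every y there is a unique x = (I - K)^(-1) y. Explicitly, by the Sherman–Morrison formula, (I - u v^T)^(-1) = I + u v^T/(1 - v·u), i.e. (I - K)^(-1) = I + K/(8).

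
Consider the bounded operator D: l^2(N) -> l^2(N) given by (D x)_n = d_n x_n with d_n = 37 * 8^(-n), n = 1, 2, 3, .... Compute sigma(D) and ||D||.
sigma(D) = {37 * 8^(-n) : n ≥ 1} ∪ {0}; ||D|| = 37/8

A bounded diagonal operator on l^2 with diagonal entries d_n has spectrum equal to the closure of {d_n : n ≥ 1}: every d_n is an eigenvalue (with eigenvector e_n), so {d_n} ⊂ sigma(D); the spectrum is closed, so its closure is too; and for lambda not in the closure, (D - lambda I) has bounded inverse (the diagonal entries 1/(d_n - lambda) are bounded). For our sequence d_n = 37 * 8^(-n), n = 1, 2, 3, ...:
  - {d_n} = {37 * 8^(-n) : n ≥ 1}; the only limit point is 0
  - closure = {37 * 8^(-n) : n ≥ 1} ∪ {0}
For the norm: a diagonal operator has ||D|| = sup_n |d_n|. Here d_n = 37 * 8^(-n) is positive and decreasing, so sup_n |d_n| = d_1 = 37/8. So ||D|| = 37/8.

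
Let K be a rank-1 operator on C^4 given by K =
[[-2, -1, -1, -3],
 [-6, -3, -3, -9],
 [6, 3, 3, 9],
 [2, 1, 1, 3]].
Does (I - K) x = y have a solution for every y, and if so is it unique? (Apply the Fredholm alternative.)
(I - K) is singular (det(I - K) = 0, i.e. 1 ∈ sigma(K)). (I - K) x = y is solvable iff y ⊥ ker((I - K)^*) = span{(-2, -1, -1, -3)}, i.e. iff -2y_1 - y_2 - y_3 - 3y_4 = 0. When solvable, the solutions are x = y + c·(1, 3, -3, -1), c arbitrary (ker(I - K) = span{(1, 3, -3, -1)}, dimension 1).

K has rank 1, so it is an outer product K = u v^T: every row of K is a multiple of one row vector. Reading off the entries, u = (1, 3, -3, -1) and v = (-2, -1, -1, -3) (row i of K equals u_i·v^T). A rank-one matrix u v^T satisfies K u = u (v·u) and kills the (3)-dimensional subspace v^⊥, so its characteristic polynomial is lambda^3 (lambda - v·u) with v·u = tr K = 1. Hence the eigenvalues of I - K are 1 (multiplicity 3) and 1 - (1) = 0, so det(I - K) = 0. (Direct check: I - K =
[[3, 1, 1, 3],
 [6, 4, 3, 9],
 [-6, -3, -2, -9],
 [-2, -1, -1, -2]]
has determinant 0.) So 1 is an eigenvalue of K and (I - K) is not invertible. The finite-dimensional Fredholm alternative says: either (I - K) is invertible, or ker(I - K) ≠ {0} and then range(I - K) = ker((I - K)^*)^⊥, with dim ker(I - K) = dim ker((I - K)^*). We are in the second case, so we need both kernels. Kernel of I - K: (I - K) u = u - u (v·u) = u - u = 0, so ker(I - K) = span{u} = span{(1, 3, -3, -1)} (it is exactly 1-dimensional because rank(I - K) = 3). Kernel of the adjoint: K is real, so (I - K)^* = I - K^T = I - v u^T, and (I - v u^T) v = v - v (u·v) = 0; hence ker((I - K)^*) = span{v} = span{(-2, -1, -1, -3)}. Therefore (I - K) x = y is solvable iff <y, v> = 0, i.e. iff -2y_1 - y_2 - y_3 - 3y_4 = 0. When this holds, K y = u (v·y) = 0, so (I - K) y = y and x = y is a particular solution; the full solution set is the line x = y + c·u = y + c·(1, 3, -3, -1), c ∈ C.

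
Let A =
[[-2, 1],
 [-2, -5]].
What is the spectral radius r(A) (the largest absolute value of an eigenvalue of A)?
r(A) = 4

The eigenvalues of A are the roots of its characteristic polynomial. With M = A (coefficients from the trace and determinant):
  p(λ) = det(λ I - M) = λ^2 + 7λ + 12.
For λ^2 + 7λ + 12 the discriminant is 1. It is a perfect square (1^2), so the roots are rational: λ = (-7 ± 1)/2 = -3, -4.
Thus the eigenvalues (to 4 decimals) are -3 (modulus 3); -4 (modulus 4). The spectral radius is the largest modulus: r(A) = 4. (Cross-check: r(A) ≤ ||A||_2 ≈ 5.389; equality holds whenever A is normal, though it can also hold for some non-normal A.)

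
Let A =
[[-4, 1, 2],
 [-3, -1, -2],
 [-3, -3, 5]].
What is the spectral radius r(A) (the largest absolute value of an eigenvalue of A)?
r(A) ≈ 5.6285

The eigenvalues of A are the roots of its characteristic polynomial. With M = A (coefficients from the trace, the sum of principal 2x2 minors, and det A):
  p(λ) = det(λ I - M) = λ^3 - 18λ - 77.
No integer candidate from the rational root theorem (±divisors of 77) is a root, so the roots are irrational. The cubic discriminant is Δ = -136755 < 0, so there is one real root and a complex-conjugate pair. p(5) = -42 and p(6) = 31 have opposite signs, so a root lies in (5, 6); Newton's method refines it to λ ≈ 5.6285. Dividing out (λ - (5.6285)) leaves approximately λ^2 + 5.6285λ + 13.6803. For λ^2 + 5.6285λ + 13.6803 the discriminant is -23.0409. It is negative, so the remaining roots are the complex-conjugate pair λ ≈ -2.8143 ± 2.4i. Their product equals the constant term, so |λ|^2 ≈ 13.6803 and |λ| ≈ 3.6987.
Thus the eigenvalues (to 4 decimals) are 5.6285 (modulus 5.6285); -2.8143 ± 2.4i (modulus 3.6987). The spectral radius is the largest modulus: r(A) ≈ 5.6285. (Cross-check: r(A) ≤ ||A||_2 ≈ 7.3917; equality holds whenever A is normal, though it can also hold for some non-normal A.)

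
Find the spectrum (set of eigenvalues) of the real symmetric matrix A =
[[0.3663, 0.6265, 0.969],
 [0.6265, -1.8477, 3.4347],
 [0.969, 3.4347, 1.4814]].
sigma(A) ≈ {-4, 0, 4}

A is real symmetric, so its spectrum consists of real eigenvalues. Expanding the characteristic polynomial of the displayed matrix gives
  det(λ I - A) = p(λ) = λ^3 + (0)λ^2 + (-16)λ + (0).
Solving p(λ) = 0 yields eigenvalues ≈ -4, 0, 4. (A is shown rounded to 4 decimals, so these recover the underlying integer eigenvalues to within that precision.)
Verification: the trace of A = 0 equals the sum of eigenvalues 0, and det(A) ≈ -0.0002 matches the eigenvalue product 0.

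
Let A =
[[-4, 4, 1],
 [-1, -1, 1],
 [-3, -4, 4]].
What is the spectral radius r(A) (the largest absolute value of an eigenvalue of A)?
r(A) = sqrt(20)/2 ≈ 2.2361

The eigenvalues of A are the roots of its characteristic polynomial. With M = A (coefficients from the trace, the sum of principal 2x2 minors, and det A):
  p(λ) = det(λ I - M) = λ^3 + λ^2 - 5λ - 5.
By the rational root theorem any rational root is an integer divisor of 5. Testing λ = -1: p(-1) = -1 + 1 + 5 - 5 = 0, so λ = -1 is a root. Dividing out (λ + 1) leaves p(λ) = (λ + 1)(λ^2 - 5). For λ^2 - 5 the discriminant is 20. It is nonnegative but not a perfect square, so the roots are real and irrational: λ = ± sqrt(20)/2 ≈ 2.2361, -2.2361.
Thus the eigenvalues (to 4 decimals) are 2.2361 (modulus 2.2361); -2.2361 (modulus 2.2361); -1 (modulus 1). The spectral radius is the largest modulus: r(A) = sqrt(20)/2 ≈ 2.2361. (Cross-check: r(A) ≤ ||A||_2 ≈ 6.6303; equality holds whenever A is normal, though it can also hold for some non-normal A.)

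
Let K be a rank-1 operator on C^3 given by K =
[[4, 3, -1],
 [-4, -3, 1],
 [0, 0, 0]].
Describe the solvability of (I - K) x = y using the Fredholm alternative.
(I - K) is singular (det(I - K) = 0, i.e. 1 ∈ sigma(K)). (I - K) x = y is solvable iff y ⊥ ker((I - K)^*) = span{(4, 3, -1)}, i.e. iff 4y_1 + 3y_2 - y_3 = 0. When solvable, the solutions are x = y + c·(1, -1, 0), c arbitrary (ker(I - K) = span{(1, -1, 0)}, dimension 1).

K has rank 1, so it is an outer product K = u v^T: every row of K is a multiple of one row vector. Reading off the entries, u = (1, -1, 0) and v = (4, 3, -1) (row i of K equals u_i·v^T). A rank-one matrix u v^T satisfies K u = u (v·u) and kills the (2)-dimensional subspace v^⊥, so its characteristic polynomial is lambda^2 (lambda - v·u) with v·u = tr K = 1. Hence the eigenvalues of I - K are 1 (multiplicity 2) and 1 - (1) = 0, so det(I - K) = 0. (Direct check: I - K =
[[-3, -3, 1],
 [4, 4, -1],
 [0, 0, 1]]
has determinant 0.) So 1 is an eigenvalue of K and (I - K) is not invertible. The finite-dimensional Fredholm alternative says: either (I - K) is invertible, or ker(I - K) ≠ {0} and then range(I - K) = ker((I - K)^*)^⊥, with dim ker(I - K) = dim ker((I - K)^*). We are in the second case, so we need both kernels. Kernel of I - K: (I - K) u = u - u (v·u) = u - u = 0, so ker(I - K) = span{u} = span{(1, -1, 0)} (it is exactly 1-dimensional because rank(I - K) = 2). Kernel of the adjoint: K is real, so (I - K)^* = I - K^T = I - v u^T, and (I - v u^T) v = v - v (u·v) = 0; hence ker((I - K)^*) = span{v} = span{(4, 3, -1)}. Therefore (I - K) x = y is solvable iff <y, v> = 0, i.e. iff 4y_1 + 3y_2 - y_3 = 0. When this holds, K y = u (v·y) = 0, so (I - K) y = y and x = y is a particular solution; the full solution set is the line x = y + c·u = y + c·(1, -1, 0), c ∈ C.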